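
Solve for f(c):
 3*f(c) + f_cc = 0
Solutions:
 f(c) = C1*sin(sqrt(3)*c) + C2*cos(sqrt(3)*c)


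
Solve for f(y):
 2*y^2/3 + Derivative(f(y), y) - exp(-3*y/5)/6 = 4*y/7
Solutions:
 f(y) = C1 - 2*y^3/9 + 2*y^2/7 - 5*exp(-3*y/5)/18


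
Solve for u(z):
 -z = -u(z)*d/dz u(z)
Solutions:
 u(z) = -sqrt(C1 + z^2)
 u(z) = sqrt(C1 + z^2)


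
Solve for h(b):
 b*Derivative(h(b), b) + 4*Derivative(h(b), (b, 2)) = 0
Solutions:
 h(b) = C1 + C2*erf(sqrt(2)*b/4)


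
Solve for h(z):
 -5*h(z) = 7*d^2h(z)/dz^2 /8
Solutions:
 h(z) = C1*sin(2*sqrt(70)*z/7) + C2*cos(2*sqrt(70)*z/7)


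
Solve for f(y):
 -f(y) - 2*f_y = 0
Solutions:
 f(y) = C1*exp(-y/2)


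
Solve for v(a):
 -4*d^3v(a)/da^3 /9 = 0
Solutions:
 v(a) = C1 + C2*a + C3*a^2


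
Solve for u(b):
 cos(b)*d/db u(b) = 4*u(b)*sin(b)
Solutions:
 u(b) = C1/cos(b)^4


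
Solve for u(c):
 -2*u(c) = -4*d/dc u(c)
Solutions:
 u(c) = C1*exp(c/2)


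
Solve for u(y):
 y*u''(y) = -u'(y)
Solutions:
 u(y) = C1 + C2*log(y)


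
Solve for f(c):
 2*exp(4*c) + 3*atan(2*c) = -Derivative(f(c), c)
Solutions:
 f(c) = C1 - 3*c*atan(2*c) - exp(4*c)/2 + 3*log(4*c^2 + 1)/4


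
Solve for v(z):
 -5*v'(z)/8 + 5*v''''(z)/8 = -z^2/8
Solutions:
 v(z) = C1 + C4*exp(z) + z^3/15 + (C2*sin(sqrt(3)*z/2) + C3*cos(sqrt(3)*z/2))*exp(-z/2)


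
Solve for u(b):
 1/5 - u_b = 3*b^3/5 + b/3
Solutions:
 u(b) = C1 - 3*b^4/20 - b^2/6 + b/5


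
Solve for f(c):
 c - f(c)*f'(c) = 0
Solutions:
 f(c) = -sqrt(C1 + c^2)
 f(c) = sqrt(C1 + c^2)


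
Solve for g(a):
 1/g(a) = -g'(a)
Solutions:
 g(a) = -sqrt(C1 - 2*a)
 g(a) = sqrt(C1 - 2*a)


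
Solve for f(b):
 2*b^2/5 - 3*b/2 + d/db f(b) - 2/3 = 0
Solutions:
 f(b) = C1 - 2*b^3/15 + 3*b^2/4 + 2*b/3


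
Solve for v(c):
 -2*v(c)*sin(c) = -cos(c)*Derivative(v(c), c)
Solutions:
 v(c) = C1/cos(c)^2


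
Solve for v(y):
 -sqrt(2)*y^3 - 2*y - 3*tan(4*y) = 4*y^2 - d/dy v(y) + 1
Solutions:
 v(y) = C1 + sqrt(2)*y^4/4 + 4*y^3/3 + y^2 + y - 3*log(cos(4*y))/4


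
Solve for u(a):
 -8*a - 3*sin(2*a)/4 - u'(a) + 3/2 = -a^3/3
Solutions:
 u(a) = C1 + a^4/12 - 4*a^2 + 3*a/2 + 3*cos(2*a)/8


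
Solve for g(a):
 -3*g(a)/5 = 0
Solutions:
 g(a) = 0


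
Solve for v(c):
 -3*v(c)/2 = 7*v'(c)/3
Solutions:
 v(c) = C1*exp(-9*c/14)


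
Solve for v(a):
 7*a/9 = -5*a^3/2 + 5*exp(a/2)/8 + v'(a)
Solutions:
 v(a) = C1 + 5*a^4/8 + 7*a^2/18 - 5*exp(a/2)/4


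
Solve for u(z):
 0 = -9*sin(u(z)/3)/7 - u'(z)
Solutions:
 9*z/7 + 3*log(cos(u(z)/3) - 1)/2 - 3*log(cos(u(z)/3) + 1)/2 = C1


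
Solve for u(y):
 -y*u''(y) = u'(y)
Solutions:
 u(y) = C1 + C2*log(y)


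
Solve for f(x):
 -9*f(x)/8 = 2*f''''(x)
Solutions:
 f(x) = (C1*sin(sqrt(6)*x/4) + C2*cos(sqrt(6)*x/4))*exp(-sqrt(6)*x/4) + (C3*sin(sqrt(6)*x/4) + C4*cos(sqrt(6)*x/4))*exp(sqrt(6)*x/4)


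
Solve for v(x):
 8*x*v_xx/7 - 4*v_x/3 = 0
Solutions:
 v(x) = C1 + C2*x^(13/6)


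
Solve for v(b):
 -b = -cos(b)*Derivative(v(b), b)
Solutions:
 v(b) = C1 + Integral(b/cos(b), b)


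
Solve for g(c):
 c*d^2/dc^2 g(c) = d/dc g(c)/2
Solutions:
 g(c) = C1 + C2*c^(3/2)


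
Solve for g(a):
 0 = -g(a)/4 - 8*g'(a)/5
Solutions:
 g(a) = C1*exp(-5*a/32)


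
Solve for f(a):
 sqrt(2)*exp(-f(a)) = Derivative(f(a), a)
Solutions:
 f(a) = log(C1 + sqrt(2)*a)


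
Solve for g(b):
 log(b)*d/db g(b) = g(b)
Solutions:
 g(b) = C1*exp(li(b))


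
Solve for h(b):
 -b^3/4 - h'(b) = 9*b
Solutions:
 h(b) = C1 - b^4/16 - 9*b^2/2


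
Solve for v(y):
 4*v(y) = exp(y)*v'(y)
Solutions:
 v(y) = C1*exp(-4*exp(-y))


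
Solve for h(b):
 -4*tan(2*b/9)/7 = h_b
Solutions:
 h(b) = C1 + 18*log(cos(2*b/9))/7


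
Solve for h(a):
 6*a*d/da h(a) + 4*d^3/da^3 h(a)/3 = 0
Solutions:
 h(a) = C1 + Integral(C2*airyai(-6^(2/3)*a/2) + C3*airybi(-6^(2/3)*a/2), a)


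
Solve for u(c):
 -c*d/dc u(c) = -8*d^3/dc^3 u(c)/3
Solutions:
 u(c) = C1 + Integral(C2*airyai(3^(1/3)*c/2) + C3*airybi(3^(1/3)*c/2), c)


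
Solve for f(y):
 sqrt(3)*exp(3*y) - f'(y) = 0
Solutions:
 f(y) = C1 + sqrt(3)*exp(3*y)/3


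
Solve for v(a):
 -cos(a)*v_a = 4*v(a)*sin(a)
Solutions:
 v(a) = C1*cos(a)^4


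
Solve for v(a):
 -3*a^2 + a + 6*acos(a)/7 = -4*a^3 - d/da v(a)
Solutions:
 v(a) = C1 - a^4 + a^3 - a^2/2 - 6*a*acos(a)/7 + 6*sqrt(1 - a^2)/7


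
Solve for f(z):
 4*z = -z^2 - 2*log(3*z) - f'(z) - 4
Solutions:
 f(z) = C1 - z^3/3 - 2*z^2 - 2*z*log(z) - z*log(9) - 2*z


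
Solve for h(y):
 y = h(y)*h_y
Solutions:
 h(y) = -sqrt(C1 + y^2)
 h(y) = sqrt(C1 + y^2)


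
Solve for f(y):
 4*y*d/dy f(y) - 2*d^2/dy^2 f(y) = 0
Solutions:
 f(y) = C1 + C2*erfi(y)


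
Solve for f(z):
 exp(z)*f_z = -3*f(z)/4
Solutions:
 f(z) = C1*exp(3*exp(-z)/4)


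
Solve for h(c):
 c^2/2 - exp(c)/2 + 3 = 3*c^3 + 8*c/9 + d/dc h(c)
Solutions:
 h(c) = C1 - 3*c^4/4 + c^3/6 - 4*c^2/9 + 3*c - exp(c)/2


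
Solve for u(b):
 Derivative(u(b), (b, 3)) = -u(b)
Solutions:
 u(b) = C3*exp(-b) + (C1*sin(sqrt(3)*b/2) + C2*cos(sqrt(3)*b/2))*exp(b/2)


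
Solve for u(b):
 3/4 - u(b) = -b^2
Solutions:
 u(b) = b^2 + 3/4


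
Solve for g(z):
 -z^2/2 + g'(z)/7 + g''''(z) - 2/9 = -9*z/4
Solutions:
 g(z) = C1 + C4*exp(-7^(2/3)*z/7) + 7*z^3/6 - 63*z^2/8 + 14*z/9 + (C2*sin(sqrt(3)*7^(2/3)*z/14) + C3*cos(sqrt(3)*7^(2/3)*z/14))*exp(7^(2/3)*z/14)


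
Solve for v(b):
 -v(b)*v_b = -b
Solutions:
 v(b) = -sqrt(C1 + b^2)
 v(b) = sqrt(C1 + b^2)


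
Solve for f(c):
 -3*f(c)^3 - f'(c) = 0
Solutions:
 f(c) = -sqrt(2)*sqrt(-1/(C1 - 3*c))/2
 f(c) = sqrt(2)*sqrt(-1/(C1 - 3*c))/2


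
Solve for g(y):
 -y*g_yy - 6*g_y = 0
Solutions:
 g(y) = C1 + C2/y^5


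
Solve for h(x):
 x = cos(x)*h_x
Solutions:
 h(x) = C1 + Integral(x/cos(x), x)


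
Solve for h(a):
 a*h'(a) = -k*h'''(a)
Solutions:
 h(a) = C1 + Integral(C2*airyai(a*(-1/k)^(1/3)) + C3*airybi(a*(-1/k)^(1/3)), a)


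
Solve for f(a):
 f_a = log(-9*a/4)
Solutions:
 f(a) = C1 + a*log(-a) + a*(-2*log(2) - 1 + 2*log(3))


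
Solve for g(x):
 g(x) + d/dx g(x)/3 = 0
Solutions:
 g(x) = C1*exp(-3*x)


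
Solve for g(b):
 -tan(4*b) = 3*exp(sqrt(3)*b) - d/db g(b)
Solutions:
 g(b) = C1 + sqrt(3)*exp(sqrt(3)*b) - log(cos(4*b))/4


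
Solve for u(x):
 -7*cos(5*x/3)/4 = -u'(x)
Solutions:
 u(x) = C1 + 21*sin(5*x/3)/20


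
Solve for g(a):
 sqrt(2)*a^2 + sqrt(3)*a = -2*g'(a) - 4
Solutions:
 g(a) = C1 - sqrt(2)*a^3/6 - sqrt(3)*a^2/4 - 2*a


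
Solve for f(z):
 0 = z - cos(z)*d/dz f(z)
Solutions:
 f(z) = C1 + Integral(z/cos(z), z)


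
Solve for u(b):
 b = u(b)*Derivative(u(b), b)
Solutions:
 u(b) = -sqrt(C1 + b^2)
 u(b) = sqrt(C1 + b^2)


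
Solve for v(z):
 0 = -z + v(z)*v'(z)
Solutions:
 v(z) = -sqrt(C1 + z^2)
 v(z) = sqrt(C1 + z^2)


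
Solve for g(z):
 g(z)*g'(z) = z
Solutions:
 g(z) = -sqrt(C1 + z^2)
 g(z) = sqrt(C1 + z^2)


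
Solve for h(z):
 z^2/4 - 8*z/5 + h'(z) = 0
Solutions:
 h(z) = C1 - z^3/12 + 4*z^2/5


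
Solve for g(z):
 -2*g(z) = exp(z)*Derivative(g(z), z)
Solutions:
 g(z) = C1*exp(2*exp(-z))


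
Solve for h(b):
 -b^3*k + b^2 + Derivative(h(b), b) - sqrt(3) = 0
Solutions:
 h(b) = C1 + b^4*k/4 - b^3/3 + sqrt(3)*b


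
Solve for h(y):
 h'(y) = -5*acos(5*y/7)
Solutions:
 h(y) = C1 - 5*y*acos(5*y/7) + sqrt(49 - 25*y^2)


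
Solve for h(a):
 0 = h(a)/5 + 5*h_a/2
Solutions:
 h(a) = C1*exp(-2*a/25)


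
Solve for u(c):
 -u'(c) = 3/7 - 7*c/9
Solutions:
 u(c) = C1 + 7*c^2/18 - 3*c/7


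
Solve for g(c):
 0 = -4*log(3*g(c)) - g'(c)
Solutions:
 Integral(1/(log(_y) + log(3)), (_y, g(c)))/4 = C1 - c


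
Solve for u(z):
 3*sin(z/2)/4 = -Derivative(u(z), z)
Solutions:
 u(z) = C1 + 3*cos(z/2)/2


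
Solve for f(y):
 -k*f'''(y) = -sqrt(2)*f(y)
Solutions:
 f(y) = C1*exp(2^(1/6)*y*(1/k)^(1/3)) + C2*exp(2^(1/6)*y*(-1 + sqrt(3)*I)*(1/k)^(1/3)/2) + C3*exp(-2^(1/6)*y*(1 + sqrt(3)*I)*(1/k)^(1/3)/2)


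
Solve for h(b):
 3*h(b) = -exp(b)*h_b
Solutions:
 h(b) = C1*exp(3*exp(-b))


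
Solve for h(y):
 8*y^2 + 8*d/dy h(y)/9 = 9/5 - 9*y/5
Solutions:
 h(y) = C1 - 3*y^3 - 81*y^2/80 + 81*y/40


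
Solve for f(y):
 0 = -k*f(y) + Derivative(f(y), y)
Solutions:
 f(y) = C1*exp(k*y)


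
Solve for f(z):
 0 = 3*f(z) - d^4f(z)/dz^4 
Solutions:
 f(z) = C1*exp(-3^(1/4)*z) + C2*exp(3^(1/4)*z) + C3*sin(3^(1/4)*z) + C4*cos(3^(1/4)*z)


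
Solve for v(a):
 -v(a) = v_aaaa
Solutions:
 v(a) = (C1*sin(sqrt(2)*a/2) + C2*cos(sqrt(2)*a/2))*exp(-sqrt(2)*a/2) + (C3*sin(sqrt(2)*a/2) + C4*cos(sqrt(2)*a/2))*exp(sqrt(2)*a/2)


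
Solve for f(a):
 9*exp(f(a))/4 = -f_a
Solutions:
 f(a) = log(1/(C1 + 9*a)) + 2*log(2)


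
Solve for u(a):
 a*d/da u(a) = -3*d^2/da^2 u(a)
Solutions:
 u(a) = C1 + C2*erf(sqrt(6)*a/6)


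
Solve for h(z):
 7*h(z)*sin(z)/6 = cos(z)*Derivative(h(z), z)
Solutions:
 h(z) = C1/cos(z)^(7/6)


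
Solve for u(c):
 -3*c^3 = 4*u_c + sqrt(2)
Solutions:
 u(c) = C1 - 3*c^4/16 - sqrt(2)*c/4


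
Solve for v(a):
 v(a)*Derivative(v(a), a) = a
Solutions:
 v(a) = -sqrt(C1 + a^2)
 v(a) = sqrt(C1 + a^2)


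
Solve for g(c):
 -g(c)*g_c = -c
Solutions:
 g(c) = -sqrt(C1 + c^2)
 g(c) = sqrt(C1 + c^2)


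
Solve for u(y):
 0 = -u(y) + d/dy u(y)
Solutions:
 u(y) = C1*exp(y)


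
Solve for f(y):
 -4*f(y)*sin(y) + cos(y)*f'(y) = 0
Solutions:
 f(y) = C1/cos(y)^4


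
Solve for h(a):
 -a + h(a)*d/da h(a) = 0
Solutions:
 h(a) = -sqrt(C1 + a^2)
 h(a) = sqrt(C1 + a^2)


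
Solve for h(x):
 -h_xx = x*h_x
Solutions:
 h(x) = C1 + C2*erf(sqrt(2)*x/2)


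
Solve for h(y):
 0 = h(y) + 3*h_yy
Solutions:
 h(y) = C1*sin(sqrt(3)*y/3) + C2*cos(sqrt(3)*y/3)


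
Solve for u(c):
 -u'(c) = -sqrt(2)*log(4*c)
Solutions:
 u(c) = C1 + sqrt(2)*c*log(c) - sqrt(2)*c + 2*sqrt(2)*c*log(2)


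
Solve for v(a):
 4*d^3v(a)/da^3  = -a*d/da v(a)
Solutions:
 v(a) = C1 + Integral(C2*airyai(-2^(1/3)*a/2) + C3*airybi(-2^(1/3)*a/2), a)


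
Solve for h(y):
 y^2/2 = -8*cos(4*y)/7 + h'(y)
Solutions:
 h(y) = C1 + y^3/6 + 2*sin(4*y)/7


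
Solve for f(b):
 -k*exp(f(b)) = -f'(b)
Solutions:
 f(b) = log(-1/(C1 + b*k))


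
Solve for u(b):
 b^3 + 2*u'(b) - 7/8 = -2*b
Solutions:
 u(b) = C1 - b^4/8 - b^2/2 + 7*b/16


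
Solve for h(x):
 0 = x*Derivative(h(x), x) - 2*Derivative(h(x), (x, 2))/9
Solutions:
 h(x) = C1 + C2*erfi(3*x/2)


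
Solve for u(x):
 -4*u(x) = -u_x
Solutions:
 u(x) = C1*exp(4*x)


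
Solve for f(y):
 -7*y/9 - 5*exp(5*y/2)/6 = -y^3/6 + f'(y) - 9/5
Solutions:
 f(y) = C1 + y^4/24 - 7*y^2/18 + 9*y/5 - exp(5*y/2)/3


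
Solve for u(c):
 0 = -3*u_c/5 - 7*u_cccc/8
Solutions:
 u(c) = C1 + C4*exp(-2*3^(1/3)*35^(2/3)*c/35) + (C2*sin(3^(5/6)*35^(2/3)*c/35) + C3*cos(3^(5/6)*35^(2/3)*c/35))*exp(3^(1/3)*35^(2/3)*c/35)


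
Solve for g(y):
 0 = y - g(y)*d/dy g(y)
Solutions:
 g(y) = -sqrt(C1 + y^2)
 g(y) = sqrt(C1 + y^2)


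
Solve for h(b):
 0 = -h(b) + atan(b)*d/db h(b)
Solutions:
 h(b) = C1*exp(Integral(1/atan(b), b))


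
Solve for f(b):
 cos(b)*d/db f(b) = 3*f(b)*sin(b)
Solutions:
 f(b) = C1/cos(b)^3


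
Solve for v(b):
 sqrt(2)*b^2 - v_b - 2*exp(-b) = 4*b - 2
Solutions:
 v(b) = C1 + sqrt(2)*b^3/3 - 2*b^2 + 2*b + 2*exp(-b)


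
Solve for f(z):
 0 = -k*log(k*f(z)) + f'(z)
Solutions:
 li(k*f(z))/k = C1 + k*z


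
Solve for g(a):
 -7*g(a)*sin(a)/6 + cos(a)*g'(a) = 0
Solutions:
 g(a) = C1/cos(a)^(7/6)


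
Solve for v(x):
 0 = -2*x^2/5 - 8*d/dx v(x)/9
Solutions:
 v(x) = C1 - 3*x^3/20


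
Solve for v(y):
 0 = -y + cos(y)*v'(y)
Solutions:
 v(y) = C1 + Integral(y/cos(y), y)


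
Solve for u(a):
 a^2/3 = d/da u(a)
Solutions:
 u(a) = C1 + a^3/9


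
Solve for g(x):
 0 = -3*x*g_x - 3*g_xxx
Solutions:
 g(x) = C1 + Integral(C2*airyai(-x) + C3*airybi(-x), x)


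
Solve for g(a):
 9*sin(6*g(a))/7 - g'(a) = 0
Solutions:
 -9*a/7 + log(cos(6*g(a)) - 1)/12 - log(cos(6*g(a)) + 1)/12 = C1


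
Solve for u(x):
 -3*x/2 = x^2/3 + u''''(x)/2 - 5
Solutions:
 u(x) = C1 + C2*x + C3*x^2 + C4*x^3 - x^6/540 - x^5/40 + 5*x^4/12


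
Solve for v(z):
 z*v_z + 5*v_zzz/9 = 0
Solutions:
 v(z) = C1 + Integral(C2*airyai(-15^(2/3)*z/5) + C3*airybi(-15^(2/3)*z/5), z)


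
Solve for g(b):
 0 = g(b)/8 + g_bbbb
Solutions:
 g(b) = (C1*sin(2^(3/4)*b/4) + C2*cos(2^(3/4)*b/4))*exp(-2^(3/4)*b/4) + (C3*sin(2^(3/4)*b/4) + C4*cos(2^(3/4)*b/4))*exp(2^(3/4)*b/4)


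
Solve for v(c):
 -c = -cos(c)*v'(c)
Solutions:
 v(c) = C1 + Integral(c/cos(c), c)


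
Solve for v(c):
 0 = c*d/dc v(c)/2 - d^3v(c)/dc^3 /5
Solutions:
 v(c) = C1 + Integral(C2*airyai(2^(2/3)*5^(1/3)*c/2) + C3*airybi(2^(2/3)*5^(1/3)*c/2), c)


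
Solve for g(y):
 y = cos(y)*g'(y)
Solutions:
 g(y) = C1 + Integral(y/cos(y), y)


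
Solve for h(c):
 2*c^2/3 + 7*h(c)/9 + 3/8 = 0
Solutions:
 h(c) = -6*c^2/7 - 27/56


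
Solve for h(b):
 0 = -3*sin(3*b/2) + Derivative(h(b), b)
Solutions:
 h(b) = C1 - 2*cos(3*b/2)


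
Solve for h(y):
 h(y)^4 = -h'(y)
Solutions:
 h(y) = (-3^(2/3) - 3*3^(1/6)*I)*(1/(C1 + y))^(1/3)/6
 h(y) = (-3^(2/3) + 3*3^(1/6)*I)*(1/(C1 + y))^(1/3)/6
 h(y) = (1/(C1 + 3*y))^(1/3)


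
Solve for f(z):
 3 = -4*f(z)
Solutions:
 f(z) = -3/4


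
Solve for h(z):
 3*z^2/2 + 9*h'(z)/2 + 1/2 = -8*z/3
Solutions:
 h(z) = C1 - z^3/9 - 8*z^2/27 - z/9


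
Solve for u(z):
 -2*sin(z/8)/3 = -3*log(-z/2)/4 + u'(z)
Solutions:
 u(z) = C1 + 3*z*log(-z)/4 - 3*z/4 - 3*z*log(2)/4 + 16*cos(z/8)/3


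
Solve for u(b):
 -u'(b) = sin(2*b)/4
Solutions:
 u(b) = C1 + cos(2*b)/8


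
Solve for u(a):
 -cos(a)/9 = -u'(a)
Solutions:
 u(a) = C1 + sin(a)/9


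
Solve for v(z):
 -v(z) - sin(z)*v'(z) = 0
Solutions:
 v(z) = C1*sqrt(cos(z) + 1)/sqrt(cos(z) - 1)


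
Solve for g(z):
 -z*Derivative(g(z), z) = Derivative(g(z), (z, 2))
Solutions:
 g(z) = C1 + C2*erf(sqrt(2)*z/2)


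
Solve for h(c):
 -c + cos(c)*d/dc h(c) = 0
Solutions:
 h(c) = C1 + Integral(c/cos(c), c)


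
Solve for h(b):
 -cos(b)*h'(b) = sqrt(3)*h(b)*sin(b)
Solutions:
 h(b) = C1*cos(b)^(sqrt(3))


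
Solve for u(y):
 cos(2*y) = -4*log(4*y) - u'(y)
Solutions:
 u(y) = C1 - 4*y*log(y) - 8*y*log(2) + 4*y - sin(2*y)/2


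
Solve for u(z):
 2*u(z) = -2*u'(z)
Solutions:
 u(z) = C1*exp(-z)


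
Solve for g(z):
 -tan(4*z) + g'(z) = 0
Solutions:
 g(z) = C1 - log(cos(4*z))/4


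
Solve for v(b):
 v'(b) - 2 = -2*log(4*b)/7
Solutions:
 v(b) = C1 - 2*b*log(b)/7 - 4*b*log(2)/7 + 16*b/7


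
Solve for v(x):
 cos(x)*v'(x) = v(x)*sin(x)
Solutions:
 v(x) = C1/cos(x)


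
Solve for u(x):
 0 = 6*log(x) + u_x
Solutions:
 u(x) = C1 - 6*x*log(x) + 6*x


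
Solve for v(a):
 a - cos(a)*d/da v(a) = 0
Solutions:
 v(a) = C1 + Integral(a/cos(a), a)


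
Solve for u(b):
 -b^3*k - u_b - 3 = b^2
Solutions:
 u(b) = C1 - b^4*k/4 - b^3/3 - 3*b


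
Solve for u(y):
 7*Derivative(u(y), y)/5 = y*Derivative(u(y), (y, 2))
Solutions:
 u(y) = C1 + C2*y^(12/5)


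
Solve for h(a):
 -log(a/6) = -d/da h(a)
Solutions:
 h(a) = C1 + a*log(a) - a*log(6) - a


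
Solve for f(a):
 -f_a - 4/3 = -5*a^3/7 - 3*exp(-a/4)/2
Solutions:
 f(a) = C1 + 5*a^4/28 - 4*a/3 - 6*exp(-a/4)


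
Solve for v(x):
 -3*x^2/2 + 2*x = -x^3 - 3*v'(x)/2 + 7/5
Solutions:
 v(x) = C1 - x^4/6 + x^3/3 - 2*x^2/3 + 14*x/15


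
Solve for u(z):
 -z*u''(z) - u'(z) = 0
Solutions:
 u(z) = C1 + C2*log(z)


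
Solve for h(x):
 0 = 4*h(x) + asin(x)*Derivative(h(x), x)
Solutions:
 h(x) = C1*exp(-4*Integral(1/asin(x), x))


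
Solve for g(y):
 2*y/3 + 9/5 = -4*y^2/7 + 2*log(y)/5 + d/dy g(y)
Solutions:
 g(y) = C1 + 4*y^3/21 + y^2/3 - 2*y*log(y)/5 + 11*y/5


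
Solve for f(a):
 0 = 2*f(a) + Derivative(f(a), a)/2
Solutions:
 f(a) = C1*exp(-4*a)


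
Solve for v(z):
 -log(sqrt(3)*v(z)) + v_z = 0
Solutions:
 -2*Integral(1/(2*log(_y) + log(3)), (_y, v(z))) = C1 - z


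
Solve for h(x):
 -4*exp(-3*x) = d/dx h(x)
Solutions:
 h(x) = C1 + 4*exp(-3*x)/3


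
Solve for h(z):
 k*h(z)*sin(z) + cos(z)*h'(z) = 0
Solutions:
 h(z) = C1*exp(k*log(cos(z)))


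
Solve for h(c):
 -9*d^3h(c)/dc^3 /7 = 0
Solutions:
 h(c) = C1 + C2*c + C3*c^2


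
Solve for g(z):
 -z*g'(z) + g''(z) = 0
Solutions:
 g(z) = C1 + C2*erfi(sqrt(2)*z/2)


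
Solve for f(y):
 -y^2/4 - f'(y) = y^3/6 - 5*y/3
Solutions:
 f(y) = C1 - y^4/24 - y^3/12 + 5*y^2/6


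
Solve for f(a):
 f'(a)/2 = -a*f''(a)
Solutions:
 f(a) = C1 + C2*sqrt(a)


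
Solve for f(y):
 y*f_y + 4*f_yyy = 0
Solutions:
 f(y) = C1 + Integral(C2*airyai(-2^(1/3)*y/2) + C3*airybi(-2^(1/3)*y/2), y)


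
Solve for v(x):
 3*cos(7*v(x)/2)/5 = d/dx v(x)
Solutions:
 -3*x/5 - log(sin(7*v(x)/2) - 1)/7 + log(sin(7*v(x)/2) + 1)/7 = C1


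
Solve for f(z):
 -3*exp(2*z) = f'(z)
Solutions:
 f(z) = C1 - 3*exp(2*z)/2


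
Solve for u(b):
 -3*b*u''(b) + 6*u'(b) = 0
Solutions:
 u(b) = C1 + C2*b^3


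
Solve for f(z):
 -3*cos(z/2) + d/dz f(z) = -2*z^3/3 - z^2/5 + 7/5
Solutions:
 f(z) = C1 - z^4/6 - z^3/15 + 7*z/5 + 6*sin(z/2)


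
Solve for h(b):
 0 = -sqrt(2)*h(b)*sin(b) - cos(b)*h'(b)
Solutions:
 h(b) = C1*cos(b)^(sqrt(2))


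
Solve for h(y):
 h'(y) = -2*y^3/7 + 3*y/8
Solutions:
 h(y) = C1 - y^4/14 + 3*y^2/16


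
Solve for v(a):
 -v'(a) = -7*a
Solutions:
 v(a) = C1 + 7*a^2/2


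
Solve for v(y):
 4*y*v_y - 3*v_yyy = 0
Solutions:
 v(y) = C1 + Integral(C2*airyai(6^(2/3)*y/3) + C3*airybi(6^(2/3)*y/3), y)


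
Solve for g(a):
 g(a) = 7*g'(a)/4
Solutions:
 g(a) = C1*exp(4*a/7)


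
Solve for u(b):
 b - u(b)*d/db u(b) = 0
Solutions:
 u(b) = -sqrt(C1 + b^2)
 u(b) = sqrt(C1 + b^2)


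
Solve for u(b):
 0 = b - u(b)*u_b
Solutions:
 u(b) = -sqrt(C1 + b^2)
 u(b) = sqrt(C1 + b^2)


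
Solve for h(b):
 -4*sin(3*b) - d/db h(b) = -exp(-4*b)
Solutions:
 h(b) = C1 + 4*cos(3*b)/3 - exp(-4*b)/4


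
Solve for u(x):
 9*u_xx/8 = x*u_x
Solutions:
 u(x) = C1 + C2*erfi(2*x/3)


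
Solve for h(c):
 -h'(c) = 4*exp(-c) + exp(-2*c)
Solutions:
 h(c) = C1 + 4*exp(-c) + exp(-2*c)/2


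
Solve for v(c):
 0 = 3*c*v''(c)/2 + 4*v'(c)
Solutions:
 v(c) = C1 + C2/c^(5/3)


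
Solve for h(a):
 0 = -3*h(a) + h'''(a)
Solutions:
 h(a) = C3*exp(3^(1/3)*a) + (C1*sin(3^(5/6)*a/2) + C2*cos(3^(5/6)*a/2))*exp(-3^(1/3)*a/2)


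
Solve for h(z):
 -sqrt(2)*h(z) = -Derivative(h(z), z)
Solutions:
 h(z) = C1*exp(sqrt(2)*z)


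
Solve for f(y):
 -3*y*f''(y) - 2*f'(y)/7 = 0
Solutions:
 f(y) = C1 + C2*y^(19/21)


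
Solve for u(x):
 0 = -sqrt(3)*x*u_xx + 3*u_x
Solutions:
 u(x) = C1 + C2*x^(1 + sqrt(3))


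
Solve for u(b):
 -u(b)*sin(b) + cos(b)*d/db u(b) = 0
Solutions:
 u(b) = C1/cos(b)


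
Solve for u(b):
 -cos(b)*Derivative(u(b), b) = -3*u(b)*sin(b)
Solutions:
 u(b) = C1/cos(b)^3


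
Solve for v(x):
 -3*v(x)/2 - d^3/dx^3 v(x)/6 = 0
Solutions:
 v(x) = C3*exp(-3^(2/3)*x) + (C1*sin(3*3^(1/6)*x/2) + C2*cos(3*3^(1/6)*x/2))*exp(3^(2/3)*x/2)


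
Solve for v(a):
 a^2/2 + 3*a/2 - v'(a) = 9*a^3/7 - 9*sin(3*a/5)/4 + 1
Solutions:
 v(a) = C1 - 9*a^4/28 + a^3/6 + 3*a^2/4 - a - 15*cos(3*a/5)/4


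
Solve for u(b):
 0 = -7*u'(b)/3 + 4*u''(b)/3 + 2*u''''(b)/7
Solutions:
 u(b) = C1 + C2*exp(14^(1/3)*b*(-(63 + sqrt(4865))^(1/3) + 4*14^(1/3)/(63 + sqrt(4865))^(1/3))/12)*sin(14^(1/3)*sqrt(3)*b*(4*14^(1/3)/(63 + sqrt(4865))^(1/3) + (63 + sqrt(4865))^(1/3))/12) + C3*exp(14^(1/3)*b*(-(63 + sqrt(4865))^(1/3) + 4*14^(1/3)/(63 + sqrt(4865))^(1/3))/12)*cos(14^(1/3)*sqrt(3)*b*(4*14^(1/3)/(63 + sqrt(4865))^(1/3) + (63 + sqrt(4865))^(1/3))/12) + C4*exp(-14^(1/3)*b*(-(63 + sqrt(4865))^(1/3) + 4*14^(1/3)/(63 + sqrt(4865))^(1/3))/6)


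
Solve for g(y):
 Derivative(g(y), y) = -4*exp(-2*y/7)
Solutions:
 g(y) = C1 + 14*exp(-2*y/7)


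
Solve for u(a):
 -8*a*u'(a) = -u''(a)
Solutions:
 u(a) = C1 + C2*erfi(2*a)


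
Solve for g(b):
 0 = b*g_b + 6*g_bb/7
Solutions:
 g(b) = C1 + C2*erf(sqrt(21)*b/6)


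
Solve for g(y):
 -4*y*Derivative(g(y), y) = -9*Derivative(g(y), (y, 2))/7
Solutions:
 g(y) = C1 + C2*erfi(sqrt(14)*y/3)


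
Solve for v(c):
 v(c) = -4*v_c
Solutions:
 v(c) = C1*exp(-c/4)


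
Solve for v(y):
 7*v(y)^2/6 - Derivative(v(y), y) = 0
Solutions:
 v(y) = -6/(C1 + 7*y)


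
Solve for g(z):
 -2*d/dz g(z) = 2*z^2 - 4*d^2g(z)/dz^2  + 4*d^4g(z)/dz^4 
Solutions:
 g(z) = C1 + C2*exp(6^(1/3)*z*(2*6^(1/3)/(sqrt(33) + 9)^(1/3) + (sqrt(33) + 9)^(1/3))/12)*sin(2^(1/3)*3^(1/6)*z*(-3^(2/3)*(sqrt(33) + 9)^(1/3) + 6*2^(1/3)/(sqrt(33) + 9)^(1/3))/12) + C3*exp(6^(1/3)*z*(2*6^(1/3)/(sqrt(33) + 9)^(1/3) + (sqrt(33) + 9)^(1/3))/12)*cos(2^(1/3)*3^(1/6)*z*(-3^(2/3)*(sqrt(33) + 9)^(1/3) + 6*2^(1/3)/(sqrt(33) + 9)^(1/3))/12) + C4*exp(-6^(1/3)*z*(2*6^(1/3)/(sqrt(33) + 9)^(1/3) + (sqrt(33) + 9)^(1/3))/6) - z^3/3 - 2*z^2 - 8*z


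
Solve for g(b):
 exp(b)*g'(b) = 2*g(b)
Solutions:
 g(b) = C1*exp(-2*exp(-b))


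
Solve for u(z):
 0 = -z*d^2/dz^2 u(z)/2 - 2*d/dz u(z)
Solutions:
 u(z) = C1 + C2/z^3


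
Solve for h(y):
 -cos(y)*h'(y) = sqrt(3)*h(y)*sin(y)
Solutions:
 h(y) = C1*cos(y)^(sqrt(3))


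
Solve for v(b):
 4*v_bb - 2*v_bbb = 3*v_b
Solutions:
 v(b) = C1 + (C2*sin(sqrt(2)*b/2) + C3*cos(sqrt(2)*b/2))*exp(b)


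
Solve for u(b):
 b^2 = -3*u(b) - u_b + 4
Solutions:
 u(b) = C1*exp(-3*b) - b^2/3 + 2*b/9 + 34/27


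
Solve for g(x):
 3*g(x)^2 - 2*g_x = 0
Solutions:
 g(x) = -2/(C1 + 3*x)


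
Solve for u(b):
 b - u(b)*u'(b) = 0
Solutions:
 u(b) = -sqrt(C1 + b^2)
 u(b) = sqrt(C1 + b^2)


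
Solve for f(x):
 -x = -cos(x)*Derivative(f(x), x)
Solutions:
 f(x) = C1 + Integral(x/cos(x), x)


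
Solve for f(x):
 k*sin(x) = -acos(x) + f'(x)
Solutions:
 f(x) = C1 - k*cos(x) + x*acos(x) - sqrt(1 - x^2)


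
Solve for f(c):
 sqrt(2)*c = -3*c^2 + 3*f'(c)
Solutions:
 f(c) = C1 + c^3/3 + sqrt(2)*c^2/6


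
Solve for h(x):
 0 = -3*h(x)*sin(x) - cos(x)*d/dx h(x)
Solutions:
 h(x) = C1*cos(x)^3


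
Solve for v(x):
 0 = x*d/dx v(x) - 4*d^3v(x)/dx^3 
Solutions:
 v(x) = C1 + Integral(C2*airyai(2^(1/3)*x/2) + C3*airybi(2^(1/3)*x/2), x)


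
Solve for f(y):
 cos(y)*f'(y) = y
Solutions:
 f(y) = C1 + Integral(y/cos(y), y)


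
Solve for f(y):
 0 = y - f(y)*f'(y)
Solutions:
 f(y) = -sqrt(C1 + y^2)
 f(y) = sqrt(C1 + y^2)


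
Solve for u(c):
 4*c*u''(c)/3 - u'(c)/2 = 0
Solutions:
 u(c) = C1 + C2*c^(11/8)


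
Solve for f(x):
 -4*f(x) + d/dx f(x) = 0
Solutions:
 f(x) = C1*exp(4*x)


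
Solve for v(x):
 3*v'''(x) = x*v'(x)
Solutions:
 v(x) = C1 + Integral(C2*airyai(3^(2/3)*x/3) + C3*airybi(3^(2/3)*x/3), x)


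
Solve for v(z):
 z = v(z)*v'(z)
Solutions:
 v(z) = -sqrt(C1 + z^2)
 v(z) = sqrt(C1 + z^2)


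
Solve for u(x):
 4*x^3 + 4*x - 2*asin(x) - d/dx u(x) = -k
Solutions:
 u(x) = C1 + k*x + x^4 + 2*x^2 - 2*x*asin(x) - 2*sqrt(1 - x^2)


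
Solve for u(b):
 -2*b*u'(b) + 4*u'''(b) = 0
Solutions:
 u(b) = C1 + Integral(C2*airyai(2^(2/3)*b/2) + C3*airybi(2^(2/3)*b/2), b)


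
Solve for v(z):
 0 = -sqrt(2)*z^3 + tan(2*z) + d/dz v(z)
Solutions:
 v(z) = C1 + sqrt(2)*z^4/4 + log(cos(2*z))/2


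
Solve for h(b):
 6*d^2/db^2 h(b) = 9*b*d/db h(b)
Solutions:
 h(b) = C1 + C2*erfi(sqrt(3)*b/2)


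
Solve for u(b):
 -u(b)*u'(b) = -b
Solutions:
 u(b) = -sqrt(C1 + b^2)
 u(b) = sqrt(C1 + b^2)


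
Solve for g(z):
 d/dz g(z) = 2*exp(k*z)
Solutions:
 g(z) = C1 + 2*exp(k*z)/k


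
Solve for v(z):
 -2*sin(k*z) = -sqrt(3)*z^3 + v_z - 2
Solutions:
 v(z) = C1 + sqrt(3)*z^4/4 + 2*z + 2*cos(k*z)/k


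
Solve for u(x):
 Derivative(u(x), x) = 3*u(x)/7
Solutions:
 u(x) = C1*exp(3*x/7)


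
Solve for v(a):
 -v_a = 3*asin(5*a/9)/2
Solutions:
 v(a) = C1 - 3*a*asin(5*a/9)/2 - 3*sqrt(81 - 25*a^2)/10


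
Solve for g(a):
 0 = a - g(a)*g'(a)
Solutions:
 g(a) = -sqrt(C1 + a^2)
 g(a) = sqrt(C1 + a^2)


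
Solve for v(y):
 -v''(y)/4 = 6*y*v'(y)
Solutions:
 v(y) = C1 + C2*erf(2*sqrt(3)*y)


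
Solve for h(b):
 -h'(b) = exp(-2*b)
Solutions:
 h(b) = C1 + exp(-2*b)/2


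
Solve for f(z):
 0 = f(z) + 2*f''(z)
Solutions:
 f(z) = C1*sin(sqrt(2)*z/2) + C2*cos(sqrt(2)*z/2)


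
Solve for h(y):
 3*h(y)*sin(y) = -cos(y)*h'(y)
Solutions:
 h(y) = C1*cos(y)^3


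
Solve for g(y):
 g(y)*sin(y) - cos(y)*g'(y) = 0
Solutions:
 g(y) = C1/cos(y)


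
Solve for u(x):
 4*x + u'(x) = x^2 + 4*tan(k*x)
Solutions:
 u(x) = C1 + x^3/3 - 2*x^2 + 4*Piecewise((-log(cos(k*x))/k, Ne(k, 0)), (0, True))


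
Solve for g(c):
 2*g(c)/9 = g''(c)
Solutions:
 g(c) = C1*exp(-sqrt(2)*c/3) + C2*exp(sqrt(2)*c/3)


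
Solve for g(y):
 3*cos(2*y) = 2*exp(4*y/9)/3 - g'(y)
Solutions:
 g(y) = C1 + 3*exp(4*y/9)/2 - 3*sin(2*y)/2


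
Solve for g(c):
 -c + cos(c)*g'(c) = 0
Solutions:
 g(c) = C1 + Integral(c/cos(c), c)


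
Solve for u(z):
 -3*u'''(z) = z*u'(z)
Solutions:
 u(z) = C1 + Integral(C2*airyai(-3^(2/3)*z/3) + C3*airybi(-3^(2/3)*z/3), z)


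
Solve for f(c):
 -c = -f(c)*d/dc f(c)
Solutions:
 f(c) = -sqrt(C1 + c^2)
 f(c) = sqrt(C1 + c^2)


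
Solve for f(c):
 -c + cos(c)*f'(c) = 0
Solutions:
 f(c) = C1 + Integral(c/cos(c), c)


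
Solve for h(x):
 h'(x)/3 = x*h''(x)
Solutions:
 h(x) = C1 + C2*x^(4/3)


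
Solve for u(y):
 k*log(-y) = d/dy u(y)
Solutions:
 u(y) = C1 + k*y*log(-y) - k*y


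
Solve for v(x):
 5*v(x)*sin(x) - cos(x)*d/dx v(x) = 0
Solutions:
 v(x) = C1/cos(x)^5


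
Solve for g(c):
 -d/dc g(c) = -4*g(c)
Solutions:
 g(c) = C1*exp(4*c)


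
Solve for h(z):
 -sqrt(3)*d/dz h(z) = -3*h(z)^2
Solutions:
 h(z) = -1/(C1 + sqrt(3)*z)


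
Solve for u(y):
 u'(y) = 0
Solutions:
 u(y) = C1


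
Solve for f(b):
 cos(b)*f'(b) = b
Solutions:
 f(b) = C1 + Integral(b/cos(b), b)


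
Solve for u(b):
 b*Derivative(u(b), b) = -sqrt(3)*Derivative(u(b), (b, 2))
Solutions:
 u(b) = C1 + C2*erf(sqrt(2)*3^(3/4)*b/6)


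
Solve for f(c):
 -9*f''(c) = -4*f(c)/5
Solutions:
 f(c) = C1*exp(-2*sqrt(5)*c/15) + C2*exp(2*sqrt(5)*c/15)


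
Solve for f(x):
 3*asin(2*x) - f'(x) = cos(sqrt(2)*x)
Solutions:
 f(x) = C1 + 3*x*asin(2*x) + 3*sqrt(1 - 4*x^2)/2 - sqrt(2)*sin(sqrt(2)*x)/2


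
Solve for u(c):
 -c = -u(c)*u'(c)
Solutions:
 u(c) = -sqrt(C1 + c^2)
 u(c) = sqrt(C1 + c^2)


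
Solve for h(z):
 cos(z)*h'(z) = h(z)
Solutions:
 h(z) = C1*sqrt(sin(z) + 1)/sqrt(sin(z) - 1)


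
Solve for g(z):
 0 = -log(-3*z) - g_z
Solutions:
 g(z) = C1 - z*log(-z) + z*(1 - log(3))


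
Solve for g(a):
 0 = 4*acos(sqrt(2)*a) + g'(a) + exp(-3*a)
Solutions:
 g(a) = C1 - 4*a*acos(sqrt(2)*a) + 2*sqrt(2)*sqrt(1 - 2*a^2) + exp(-3*a)/3


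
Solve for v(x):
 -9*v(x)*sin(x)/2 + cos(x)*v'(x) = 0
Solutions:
 v(x) = C1/cos(x)^(9/2)


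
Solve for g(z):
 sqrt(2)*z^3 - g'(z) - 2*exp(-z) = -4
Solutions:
 g(z) = C1 + sqrt(2)*z^4/4 + 4*z + 2*exp(-z)


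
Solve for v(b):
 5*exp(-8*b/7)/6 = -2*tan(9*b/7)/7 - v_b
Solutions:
 v(b) = C1 - log(tan(9*b/7)^2 + 1)/9 + 35*exp(-8*b/7)/48


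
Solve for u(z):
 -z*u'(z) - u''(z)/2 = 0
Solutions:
 u(z) = C1 + C2*erf(z)


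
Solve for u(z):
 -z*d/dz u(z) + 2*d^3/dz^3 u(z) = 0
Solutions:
 u(z) = C1 + Integral(C2*airyai(2^(2/3)*z/2) + C3*airybi(2^(2/3)*z/2), z)


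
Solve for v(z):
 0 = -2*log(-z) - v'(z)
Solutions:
 v(z) = C1 - 2*z*log(-z) + 2*z


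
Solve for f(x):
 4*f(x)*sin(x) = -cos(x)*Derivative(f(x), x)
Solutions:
 f(x) = C1*cos(x)^4


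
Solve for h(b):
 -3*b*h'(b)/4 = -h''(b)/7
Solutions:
 h(b) = C1 + C2*erfi(sqrt(42)*b/4)


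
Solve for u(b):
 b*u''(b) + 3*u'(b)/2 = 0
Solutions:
 u(b) = C1 + C2/sqrt(b)


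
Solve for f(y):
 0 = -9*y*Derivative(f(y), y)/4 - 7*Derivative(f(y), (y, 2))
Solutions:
 f(y) = C1 + C2*erf(3*sqrt(14)*y/28)


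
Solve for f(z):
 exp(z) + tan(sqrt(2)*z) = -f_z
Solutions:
 f(z) = C1 - exp(z) + sqrt(2)*log(cos(sqrt(2)*z))/2


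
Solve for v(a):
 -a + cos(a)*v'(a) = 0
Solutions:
 v(a) = C1 + Integral(a/cos(a), a)


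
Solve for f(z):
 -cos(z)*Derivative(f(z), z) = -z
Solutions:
 f(z) = C1 + Integral(z/cos(z), z)


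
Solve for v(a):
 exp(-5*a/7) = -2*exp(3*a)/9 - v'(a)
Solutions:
 v(a) = C1 - 2*exp(3*a)/27 + 7*exp(-5*a/7)/5


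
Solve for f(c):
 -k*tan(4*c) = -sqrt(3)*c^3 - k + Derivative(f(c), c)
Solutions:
 f(c) = C1 + sqrt(3)*c^4/4 + c*k + k*log(cos(4*c))/4


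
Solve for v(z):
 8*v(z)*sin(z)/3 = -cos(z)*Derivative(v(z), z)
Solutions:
 v(z) = C1*cos(z)^(8/3)


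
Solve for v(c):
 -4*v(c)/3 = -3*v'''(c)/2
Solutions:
 v(c) = C3*exp(2*3^(1/3)*c/3) + (C1*sin(3^(5/6)*c/3) + C2*cos(3^(5/6)*c/3))*exp(-3^(1/3)*c/3)


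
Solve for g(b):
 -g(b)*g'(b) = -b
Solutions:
 g(b) = -sqrt(C1 + b^2)
 g(b) = sqrt(C1 + b^2)


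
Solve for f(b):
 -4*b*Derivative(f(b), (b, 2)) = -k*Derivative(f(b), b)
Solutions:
 f(b) = C1 + b^(re(k)/4 + 1)*(C2*sin(log(b)*Abs(im(k))/4) + C3*cos(log(b)*im(k)/4))


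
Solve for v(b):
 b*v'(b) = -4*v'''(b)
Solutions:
 v(b) = C1 + Integral(C2*airyai(-2^(1/3)*b/2) + C3*airybi(-2^(1/3)*b/2), b)


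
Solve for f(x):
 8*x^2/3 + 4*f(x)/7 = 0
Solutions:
 f(x) = -14*x^2/3


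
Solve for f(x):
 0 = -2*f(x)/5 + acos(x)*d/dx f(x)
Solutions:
 f(x) = C1*exp(2*Integral(1/acos(x), x)/5)


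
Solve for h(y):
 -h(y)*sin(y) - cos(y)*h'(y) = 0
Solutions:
 h(y) = C1*cos(y)


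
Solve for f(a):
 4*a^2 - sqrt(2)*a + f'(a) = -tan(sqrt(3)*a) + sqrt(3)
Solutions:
 f(a) = C1 - 4*a^3/3 + sqrt(2)*a^2/2 + sqrt(3)*a + sqrt(3)*log(cos(sqrt(3)*a))/3


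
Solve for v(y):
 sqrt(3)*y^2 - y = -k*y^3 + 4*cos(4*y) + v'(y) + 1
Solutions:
 v(y) = C1 + k*y^4/4 + sqrt(3)*y^3/3 - y^2/2 - y - sin(4*y)


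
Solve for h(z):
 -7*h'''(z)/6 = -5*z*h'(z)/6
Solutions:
 h(z) = C1 + Integral(C2*airyai(5^(1/3)*7^(2/3)*z/7) + C3*airybi(5^(1/3)*7^(2/3)*z/7), z)


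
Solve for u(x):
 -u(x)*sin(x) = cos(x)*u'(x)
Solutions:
 u(x) = C1*cos(x)


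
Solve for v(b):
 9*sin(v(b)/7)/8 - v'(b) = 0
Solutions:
 -9*b/8 + 7*log(cos(v(b)/7) - 1)/2 - 7*log(cos(v(b)/7) + 1)/2 = C1


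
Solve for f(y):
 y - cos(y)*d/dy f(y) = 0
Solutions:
 f(y) = C1 + Integral(y/cos(y), y)


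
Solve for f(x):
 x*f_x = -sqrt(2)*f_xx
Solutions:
 f(x) = C1 + C2*erf(2^(1/4)*x/2)


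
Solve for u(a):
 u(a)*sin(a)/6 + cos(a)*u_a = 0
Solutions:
 u(a) = C1*cos(a)^(1/6)


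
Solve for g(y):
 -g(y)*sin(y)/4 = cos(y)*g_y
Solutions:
 g(y) = C1*cos(y)^(1/4)


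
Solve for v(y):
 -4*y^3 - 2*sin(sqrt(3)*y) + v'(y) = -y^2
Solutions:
 v(y) = C1 + y^4 - y^3/3 - 2*sqrt(3)*cos(sqrt(3)*y)/3


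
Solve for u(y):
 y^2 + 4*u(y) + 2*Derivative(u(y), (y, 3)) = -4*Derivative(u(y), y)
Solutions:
 u(y) = C1*exp(-3^(1/3)*y*(-(9 + sqrt(105))^(1/3) + 2*3^(1/3)/(9 + sqrt(105))^(1/3))/6)*sin(3^(1/6)*y*((9 + sqrt(105))^(-1/3) + 3^(2/3)*(9 + sqrt(105))^(1/3)/6)) + C2*exp(-3^(1/3)*y*(-(9 + sqrt(105))^(1/3) + 2*3^(1/3)/(9 + sqrt(105))^(1/3))/6)*cos(3^(1/6)*y*((9 + sqrt(105))^(-1/3) + 3^(2/3)*(9 + sqrt(105))^(1/3)/6)) + C3*exp(3^(1/3)*y*(-(9 + sqrt(105))^(1/3) + 2*3^(1/3)/(9 + sqrt(105))^(1/3))/3) - y^2/4 + y/2 - 1/2


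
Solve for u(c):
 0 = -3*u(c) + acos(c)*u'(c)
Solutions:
 u(c) = C1*exp(3*Integral(1/acos(c), c))


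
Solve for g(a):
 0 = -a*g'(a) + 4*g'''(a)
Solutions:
 g(a) = C1 + Integral(C2*airyai(2^(1/3)*a/2) + C3*airybi(2^(1/3)*a/2), a)


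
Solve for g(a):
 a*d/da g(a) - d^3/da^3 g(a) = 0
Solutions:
 g(a) = C1 + Integral(C2*airyai(a) + C3*airybi(a), a)


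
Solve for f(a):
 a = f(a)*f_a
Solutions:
 f(a) = -sqrt(C1 + a^2)
 f(a) = sqrt(C1 + a^2)


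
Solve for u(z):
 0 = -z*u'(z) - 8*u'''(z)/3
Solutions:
 u(z) = C1 + Integral(C2*airyai(-3^(1/3)*z/2) + C3*airybi(-3^(1/3)*z/2), z)


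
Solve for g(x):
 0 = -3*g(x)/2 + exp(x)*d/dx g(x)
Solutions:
 g(x) = C1*exp(-3*exp(-x)/2)


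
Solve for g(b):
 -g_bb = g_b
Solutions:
 g(b) = C1 + C2*exp(-b)


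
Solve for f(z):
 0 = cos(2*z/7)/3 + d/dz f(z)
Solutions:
 f(z) = C1 - 7*sin(2*z/7)/6


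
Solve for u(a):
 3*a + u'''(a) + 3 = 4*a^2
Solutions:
 u(a) = C1 + C2*a + C3*a^2 + a^5/15 - a^4/8 - a^3/2


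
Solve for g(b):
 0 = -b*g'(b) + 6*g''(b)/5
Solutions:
 g(b) = C1 + C2*erfi(sqrt(15)*b/6)


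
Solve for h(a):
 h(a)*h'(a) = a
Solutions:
 h(a) = -sqrt(C1 + a^2)
 h(a) = sqrt(C1 + a^2)


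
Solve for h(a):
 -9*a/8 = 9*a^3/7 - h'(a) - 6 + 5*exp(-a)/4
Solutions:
 h(a) = C1 + 9*a^4/28 + 9*a^2/16 - 6*a - 5*exp(-a)/4


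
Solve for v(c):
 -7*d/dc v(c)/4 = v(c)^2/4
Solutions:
 v(c) = 7/(C1 + c)


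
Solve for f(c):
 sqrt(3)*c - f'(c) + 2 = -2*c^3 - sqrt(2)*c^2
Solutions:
 f(c) = C1 + c^4/2 + sqrt(2)*c^3/3 + sqrt(3)*c^2/2 + 2*c


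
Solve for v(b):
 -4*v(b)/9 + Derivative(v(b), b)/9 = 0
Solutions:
 v(b) = C1*exp(4*b)


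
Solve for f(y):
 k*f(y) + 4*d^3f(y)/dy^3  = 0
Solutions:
 f(y) = C1*exp(2^(1/3)*y*(-k)^(1/3)/2) + C2*exp(2^(1/3)*y*(-k)^(1/3)*(-1 + sqrt(3)*I)/4) + C3*exp(-2^(1/3)*y*(-k)^(1/3)*(1 + sqrt(3)*I)/4)


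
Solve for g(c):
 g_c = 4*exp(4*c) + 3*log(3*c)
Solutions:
 g(c) = C1 + 3*c*log(c) + 3*c*(-1 + log(3)) + exp(4*c)


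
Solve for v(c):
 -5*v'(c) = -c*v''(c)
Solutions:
 v(c) = C1 + C2*c^6


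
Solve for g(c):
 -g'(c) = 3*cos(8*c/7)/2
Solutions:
 g(c) = C1 - 21*sin(8*c/7)/16


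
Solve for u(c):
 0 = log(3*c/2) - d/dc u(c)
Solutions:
 u(c) = C1 + c*log(c) - c + c*log(3/2)


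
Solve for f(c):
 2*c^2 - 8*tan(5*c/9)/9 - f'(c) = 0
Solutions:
 f(c) = C1 + 2*c^3/3 + 8*log(cos(5*c/9))/5


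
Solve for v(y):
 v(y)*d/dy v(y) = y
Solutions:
 v(y) = -sqrt(C1 + y^2)
 v(y) = sqrt(C1 + y^2)


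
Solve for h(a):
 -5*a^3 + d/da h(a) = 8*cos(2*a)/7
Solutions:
 h(a) = C1 + 5*a^4/4 + 4*sin(2*a)/7


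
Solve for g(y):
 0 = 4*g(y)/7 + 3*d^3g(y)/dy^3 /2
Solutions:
 g(y) = C3*exp(-2*21^(2/3)*y/21) + (C1*sin(3^(1/6)*7^(2/3)*y/7) + C2*cos(3^(1/6)*7^(2/3)*y/7))*exp(21^(2/3)*y/21)


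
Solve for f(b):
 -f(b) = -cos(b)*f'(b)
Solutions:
 f(b) = C1*sqrt(sin(b) + 1)/sqrt(sin(b) - 1)


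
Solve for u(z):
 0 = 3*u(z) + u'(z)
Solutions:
 u(z) = C1*exp(-3*z)


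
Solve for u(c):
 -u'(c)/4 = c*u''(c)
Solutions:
 u(c) = C1 + C2*c^(3/4)


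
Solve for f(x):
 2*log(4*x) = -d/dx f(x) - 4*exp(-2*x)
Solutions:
 f(x) = C1 - 2*x*log(x) + 2*x*(1 - 2*log(2)) + 2*exp(-2*x)


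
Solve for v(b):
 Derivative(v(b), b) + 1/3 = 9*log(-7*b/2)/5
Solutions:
 v(b) = C1 + 9*b*log(-b)/5 + b*(-32 - 27*log(2) + 27*log(7))/15


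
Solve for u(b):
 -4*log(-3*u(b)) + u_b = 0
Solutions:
 -Integral(1/(log(-_y) + log(3)), (_y, u(b)))/4 = C1 - b


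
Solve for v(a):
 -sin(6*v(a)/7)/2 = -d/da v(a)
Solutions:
 -a/2 + 7*log(cos(6*v(a)/7) - 1)/12 - 7*log(cos(6*v(a)/7) + 1)/12 = C1


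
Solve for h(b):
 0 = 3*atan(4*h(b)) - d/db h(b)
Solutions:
 Integral(1/atan(4*_y), (_y, h(b))) = C1 + 3*b


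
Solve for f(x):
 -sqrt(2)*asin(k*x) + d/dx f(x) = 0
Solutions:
 f(x) = C1 + sqrt(2)*Piecewise((x*asin(k*x) + sqrt(-k^2*x^2 + 1)/k, Ne(k, 0)), (0, True))


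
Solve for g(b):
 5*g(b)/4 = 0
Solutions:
 g(b) = 0


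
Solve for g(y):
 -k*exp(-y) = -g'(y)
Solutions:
 g(y) = C1 - k*exp(-y)


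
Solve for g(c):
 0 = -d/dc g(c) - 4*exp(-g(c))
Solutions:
 g(c) = log(C1 - 4*c)


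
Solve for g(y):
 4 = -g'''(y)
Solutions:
 g(y) = C1 + C2*y + C3*y^2 - 2*y^3/3


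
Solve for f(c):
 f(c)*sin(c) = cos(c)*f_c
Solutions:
 f(c) = C1/cos(c)


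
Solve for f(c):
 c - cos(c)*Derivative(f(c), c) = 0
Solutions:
 f(c) = C1 + Integral(c/cos(c), c)


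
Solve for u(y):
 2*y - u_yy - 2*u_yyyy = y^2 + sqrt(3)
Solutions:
 u(y) = C1 + C2*y + C3*sin(sqrt(2)*y/2) + C4*cos(sqrt(2)*y/2) - y^4/12 + y^3/3 + y^2*(2 - sqrt(3)/2)


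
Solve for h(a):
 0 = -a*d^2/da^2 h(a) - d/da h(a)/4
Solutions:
 h(a) = C1 + C2*a^(3/4)


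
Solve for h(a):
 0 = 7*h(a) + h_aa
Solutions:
 h(a) = C1*sin(sqrt(7)*a) + C2*cos(sqrt(7)*a)


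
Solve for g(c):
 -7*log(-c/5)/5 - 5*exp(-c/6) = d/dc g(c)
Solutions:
 g(c) = C1 - 7*c*log(-c)/5 + 7*c*(1 + log(5))/5 + 30*exp(-c/6)


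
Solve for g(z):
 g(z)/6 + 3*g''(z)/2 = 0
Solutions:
 g(z) = C1*sin(z/3) + C2*cos(z/3)


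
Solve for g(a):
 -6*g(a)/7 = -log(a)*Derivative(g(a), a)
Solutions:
 g(a) = C1*exp(6*li(a)/7)


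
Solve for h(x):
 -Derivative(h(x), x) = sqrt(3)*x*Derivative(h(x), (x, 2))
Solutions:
 h(x) = C1 + C2*x^(1 - sqrt(3)/3)


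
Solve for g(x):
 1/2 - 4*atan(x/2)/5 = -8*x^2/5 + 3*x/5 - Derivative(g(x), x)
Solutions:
 g(x) = C1 - 8*x^3/15 + 3*x^2/10 + 4*x*atan(x/2)/5 - x/2 - 4*log(x^2 + 4)/5


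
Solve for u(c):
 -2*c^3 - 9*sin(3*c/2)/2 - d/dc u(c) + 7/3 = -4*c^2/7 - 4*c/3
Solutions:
 u(c) = C1 - c^4/2 + 4*c^3/21 + 2*c^2/3 + 7*c/3 + 3*cos(3*c/2)


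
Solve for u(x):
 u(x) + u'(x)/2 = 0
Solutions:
 u(x) = C1*exp(-2*x)


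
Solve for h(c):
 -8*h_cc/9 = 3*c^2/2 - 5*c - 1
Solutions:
 h(c) = C1 + C2*c - 9*c^4/64 + 15*c^3/16 + 9*c^2/16


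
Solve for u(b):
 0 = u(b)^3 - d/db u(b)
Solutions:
 u(b) = -sqrt(2)*sqrt(-1/(C1 + b))/2
 u(b) = sqrt(2)*sqrt(-1/(C1 + b))/2


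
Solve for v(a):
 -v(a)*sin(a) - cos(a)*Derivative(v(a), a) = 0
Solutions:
 v(a) = C1*cos(a)


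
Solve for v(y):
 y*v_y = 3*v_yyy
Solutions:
 v(y) = C1 + Integral(C2*airyai(3^(2/3)*y/3) + C3*airybi(3^(2/3)*y/3), y)


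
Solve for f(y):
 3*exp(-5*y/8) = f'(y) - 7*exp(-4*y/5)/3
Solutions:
 f(y) = C1 - 35*exp(-4*y/5)/12 - 24*exp(-5*y/8)/5


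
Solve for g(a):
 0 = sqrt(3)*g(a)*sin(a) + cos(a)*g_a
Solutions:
 g(a) = C1*cos(a)^(sqrt(3))


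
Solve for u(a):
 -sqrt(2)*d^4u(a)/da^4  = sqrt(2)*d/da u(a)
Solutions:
 u(a) = C1 + C4*exp(-a) + (C2*sin(sqrt(3)*a/2) + C3*cos(sqrt(3)*a/2))*exp(a/2)


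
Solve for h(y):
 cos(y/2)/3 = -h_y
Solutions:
 h(y) = C1 - 2*sin(y/2)/3


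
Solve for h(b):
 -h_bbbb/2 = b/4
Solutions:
 h(b) = C1 + C2*b + C3*b^2 + C4*b^3 - b^5/240


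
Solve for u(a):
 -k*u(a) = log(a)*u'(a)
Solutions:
 u(a) = C1*exp(-k*li(a))


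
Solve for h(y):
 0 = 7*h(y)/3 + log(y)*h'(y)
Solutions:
 h(y) = C1*exp(-7*li(y)/3)


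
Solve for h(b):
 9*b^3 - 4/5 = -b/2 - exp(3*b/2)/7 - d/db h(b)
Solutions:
 h(b) = C1 - 9*b^4/4 - b^2/4 + 4*b/5 - 2*exp(3*b/2)/21


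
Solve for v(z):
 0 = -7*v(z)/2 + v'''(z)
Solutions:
 v(z) = C3*exp(2^(2/3)*7^(1/3)*z/2) + (C1*sin(2^(2/3)*sqrt(3)*7^(1/3)*z/4) + C2*cos(2^(2/3)*sqrt(3)*7^(1/3)*z/4))*exp(-2^(2/3)*7^(1/3)*z/4)


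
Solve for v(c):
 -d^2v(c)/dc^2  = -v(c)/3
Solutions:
 v(c) = C1*exp(-sqrt(3)*c/3) + C2*exp(sqrt(3)*c/3)


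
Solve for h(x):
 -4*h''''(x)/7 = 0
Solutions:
 h(x) = C1 + C2*x + C3*x^2 + C4*x^3


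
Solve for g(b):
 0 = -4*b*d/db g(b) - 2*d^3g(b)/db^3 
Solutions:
 g(b) = C1 + Integral(C2*airyai(-2^(1/3)*b) + C3*airybi(-2^(1/3)*b), b)


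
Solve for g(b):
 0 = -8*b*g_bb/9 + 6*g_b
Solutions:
 g(b) = C1 + C2*b^(31/4)


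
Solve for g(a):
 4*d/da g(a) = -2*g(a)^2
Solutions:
 g(a) = 2/(C1 + a)
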